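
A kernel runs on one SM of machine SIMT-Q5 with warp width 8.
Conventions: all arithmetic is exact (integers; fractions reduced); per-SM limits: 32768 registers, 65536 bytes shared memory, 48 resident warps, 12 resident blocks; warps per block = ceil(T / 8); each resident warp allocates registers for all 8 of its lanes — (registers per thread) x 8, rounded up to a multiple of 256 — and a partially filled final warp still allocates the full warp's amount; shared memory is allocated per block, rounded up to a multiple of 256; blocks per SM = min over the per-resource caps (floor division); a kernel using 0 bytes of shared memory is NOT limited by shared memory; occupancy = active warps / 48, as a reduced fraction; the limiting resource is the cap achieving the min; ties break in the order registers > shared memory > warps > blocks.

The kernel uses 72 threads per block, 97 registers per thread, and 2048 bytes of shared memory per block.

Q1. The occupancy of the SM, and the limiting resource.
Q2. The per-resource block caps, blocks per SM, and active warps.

Answer: occupancy 9/16, limited by registers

registers: 3 blocks
shared memory: 32 blocks
warps: 5 blocks
blocks: 12 blocks

Answer: 3 blocks, 27 active warps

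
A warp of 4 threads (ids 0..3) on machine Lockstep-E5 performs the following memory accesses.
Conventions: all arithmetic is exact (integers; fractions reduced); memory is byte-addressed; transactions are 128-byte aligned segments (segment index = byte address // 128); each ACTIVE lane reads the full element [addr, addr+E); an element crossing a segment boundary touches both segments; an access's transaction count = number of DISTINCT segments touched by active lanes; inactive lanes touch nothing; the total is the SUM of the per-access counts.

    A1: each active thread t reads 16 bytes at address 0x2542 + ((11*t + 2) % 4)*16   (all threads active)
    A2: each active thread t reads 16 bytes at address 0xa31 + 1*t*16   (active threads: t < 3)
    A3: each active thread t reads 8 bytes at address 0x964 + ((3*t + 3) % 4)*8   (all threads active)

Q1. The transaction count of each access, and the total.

A1: 2 transactions
A2: 1 transaction
A3: 2 transactions

Answer: 2,1,2; total 5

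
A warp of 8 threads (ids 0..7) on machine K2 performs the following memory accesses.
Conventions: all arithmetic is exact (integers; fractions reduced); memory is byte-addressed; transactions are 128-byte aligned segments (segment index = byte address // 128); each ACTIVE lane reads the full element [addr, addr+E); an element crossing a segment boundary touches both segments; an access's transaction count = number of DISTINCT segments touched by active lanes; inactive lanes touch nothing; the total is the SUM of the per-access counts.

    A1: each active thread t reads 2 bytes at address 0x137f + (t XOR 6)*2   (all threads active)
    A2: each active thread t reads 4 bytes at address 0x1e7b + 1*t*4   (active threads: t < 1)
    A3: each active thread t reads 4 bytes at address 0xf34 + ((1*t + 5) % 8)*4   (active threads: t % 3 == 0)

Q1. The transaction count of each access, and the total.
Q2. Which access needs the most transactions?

A1: 2 transactions
A2: 1 transaction
A3: 1 transaction

Answer: 2,1,1; total 4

Answer: A1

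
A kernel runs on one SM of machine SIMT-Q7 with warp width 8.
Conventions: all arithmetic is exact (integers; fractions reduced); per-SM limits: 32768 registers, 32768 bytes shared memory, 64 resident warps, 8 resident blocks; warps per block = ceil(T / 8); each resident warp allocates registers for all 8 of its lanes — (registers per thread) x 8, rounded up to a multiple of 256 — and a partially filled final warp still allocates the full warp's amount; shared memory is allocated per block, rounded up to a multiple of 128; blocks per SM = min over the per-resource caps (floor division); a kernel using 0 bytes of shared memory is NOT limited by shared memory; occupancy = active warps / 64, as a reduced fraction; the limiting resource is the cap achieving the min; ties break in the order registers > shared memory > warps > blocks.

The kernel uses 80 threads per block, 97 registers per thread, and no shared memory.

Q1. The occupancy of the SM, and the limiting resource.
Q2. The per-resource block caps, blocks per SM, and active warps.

Answer: occupancy 15/32, limited by registers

registers: 3 blocks
shared memory: no limit (kernel uses none)
warps: 6 blocks
blocks: 8 blocks

Answer: 3 blocks, 30 active warps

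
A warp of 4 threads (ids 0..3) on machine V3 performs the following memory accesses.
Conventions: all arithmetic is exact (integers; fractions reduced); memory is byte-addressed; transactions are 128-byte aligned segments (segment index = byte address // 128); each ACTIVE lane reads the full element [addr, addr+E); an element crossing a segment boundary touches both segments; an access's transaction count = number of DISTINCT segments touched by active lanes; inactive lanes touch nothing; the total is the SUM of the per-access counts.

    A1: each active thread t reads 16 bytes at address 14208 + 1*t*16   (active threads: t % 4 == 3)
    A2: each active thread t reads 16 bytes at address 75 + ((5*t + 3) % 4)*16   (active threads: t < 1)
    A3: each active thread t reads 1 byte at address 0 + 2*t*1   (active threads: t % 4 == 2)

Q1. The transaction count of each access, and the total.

A1: 1 transaction
A2: 2 transactions
A3: 1 transaction

Answer: 1,2,1; total 4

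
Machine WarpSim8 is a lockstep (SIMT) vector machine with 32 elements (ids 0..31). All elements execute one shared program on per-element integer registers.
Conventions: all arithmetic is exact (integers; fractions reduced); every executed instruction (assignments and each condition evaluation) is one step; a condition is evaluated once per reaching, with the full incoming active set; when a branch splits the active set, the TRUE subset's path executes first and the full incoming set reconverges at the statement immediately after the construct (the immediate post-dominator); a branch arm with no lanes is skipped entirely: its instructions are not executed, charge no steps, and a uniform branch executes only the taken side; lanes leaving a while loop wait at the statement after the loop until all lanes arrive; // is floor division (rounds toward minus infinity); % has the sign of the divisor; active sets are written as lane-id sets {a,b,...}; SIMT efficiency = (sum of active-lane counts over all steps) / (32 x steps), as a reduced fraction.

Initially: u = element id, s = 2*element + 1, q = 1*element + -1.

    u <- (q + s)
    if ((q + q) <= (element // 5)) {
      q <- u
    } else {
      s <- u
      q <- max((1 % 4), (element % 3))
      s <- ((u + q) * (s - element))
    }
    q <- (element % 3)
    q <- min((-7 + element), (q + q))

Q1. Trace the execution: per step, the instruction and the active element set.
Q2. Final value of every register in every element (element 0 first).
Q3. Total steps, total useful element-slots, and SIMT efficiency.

step 0: u <- (q + s)                 {0,1,2,3,4,5,6,7,8,9,10,11,12,13,14,15,16,17,18,19,20,21,22,23,24,25,26,27,28,29,30,31}
step 1: eval ((q + q) <= (element // 5)) {0,1,2,3,4,5,6,7,8,9,10,11,12,13,14,15,16,17,18,19,20,21,22,23,24,25,26,27,28,29,30,31}
step 2: q <- u                       {0,1}
step 3: s <- u                       {2,3,4,5,6,7,8,9,10,11,12,13,14,15,16,17,18,19,20,21,22,23,24,25,26,27,28,29,30,31}
step 4: q <- max((1 % 4), (element % 3)) {2,3,4,5,6,7,8,9,10,11,12,13,14,15,16,17,18,19,20,21,22,23,24,25,26,27,28,29,30,31}
step 5: s <- ((u + q) * (s - element)) {2,3,4,5,6,7,8,9,10,11,12,13,14,15,16,17,18,19,20,21,22,23,24,25,26,27,28,29,30,31}
step 6: q <- (element % 3)           {0,1,2,3,4,5,6,7,8,9,10,11,12,13,14,15,16,17,18,19,20,21,22,23,24,25,26,27,28,29,30,31}
step 7: q <- min((-7 + element), (q + q)) {0,1,2,3,4,5,6,7,8,9,10,11,12,13,14,15,16,17,18,19,20,21,22,23,24,25,26,27,28,29,30,31}

Answer: 8 steps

u: 0,3,6,9,12,15,18,21,24,27,30,33,36,39,42,45,48,51,54,57,60,63,66,69,72,75,78,81,84,87,90,93
s: 1,3,32,60,104,170,228,308,416,504,620,770,888,1040,1232,1380,1568,1802,1980,2204,2480,2688,2948,3266,3504,3800,4160,4428,4760,5162,5460,5828
q: -7,-6,-5,-4,-3,-2,-1,0,1,0,2,4,0,2,4,0,2,4,0,2,4,0,2,4,0,2,4,0,2,4,0,2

steps = 8; useful = 220; efficiency = 220/256 = 55/64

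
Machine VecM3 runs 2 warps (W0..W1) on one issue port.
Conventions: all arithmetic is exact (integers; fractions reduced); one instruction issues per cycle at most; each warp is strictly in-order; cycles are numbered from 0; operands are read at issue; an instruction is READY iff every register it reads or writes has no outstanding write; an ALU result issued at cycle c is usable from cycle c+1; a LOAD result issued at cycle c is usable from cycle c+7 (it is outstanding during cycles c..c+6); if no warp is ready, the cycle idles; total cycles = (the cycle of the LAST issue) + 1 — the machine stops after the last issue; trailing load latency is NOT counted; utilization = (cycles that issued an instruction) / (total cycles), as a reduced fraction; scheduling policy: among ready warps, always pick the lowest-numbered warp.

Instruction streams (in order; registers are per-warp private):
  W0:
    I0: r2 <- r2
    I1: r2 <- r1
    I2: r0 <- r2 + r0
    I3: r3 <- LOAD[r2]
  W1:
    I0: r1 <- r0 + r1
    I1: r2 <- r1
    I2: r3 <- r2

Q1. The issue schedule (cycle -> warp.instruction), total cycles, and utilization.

cycle 0: W0.I0
cycle 1: W0.I1
cycle 2: W0.I2
cycle 3: W0.I3
cycle 4: W1.I0
cycle 5: W1.I1
cycle 6: W1.I2

Answer: 7 cycles, utilization 1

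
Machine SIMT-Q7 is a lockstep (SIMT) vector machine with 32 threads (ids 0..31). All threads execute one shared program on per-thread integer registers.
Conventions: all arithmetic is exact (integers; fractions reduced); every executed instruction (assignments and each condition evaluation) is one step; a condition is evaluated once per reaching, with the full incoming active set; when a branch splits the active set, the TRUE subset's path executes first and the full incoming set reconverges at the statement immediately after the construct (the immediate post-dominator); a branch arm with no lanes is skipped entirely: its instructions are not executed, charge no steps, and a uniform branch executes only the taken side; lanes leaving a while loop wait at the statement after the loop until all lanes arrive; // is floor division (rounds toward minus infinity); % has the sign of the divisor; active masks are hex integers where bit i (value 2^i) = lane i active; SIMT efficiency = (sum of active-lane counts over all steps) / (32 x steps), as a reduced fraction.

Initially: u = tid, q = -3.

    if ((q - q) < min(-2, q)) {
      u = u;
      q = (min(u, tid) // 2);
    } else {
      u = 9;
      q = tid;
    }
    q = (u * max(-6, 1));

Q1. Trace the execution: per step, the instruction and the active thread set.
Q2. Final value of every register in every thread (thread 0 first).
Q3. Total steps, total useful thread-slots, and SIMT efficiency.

step 0: eval ((q - q) < min(-2, q))  0xffffffff
step 1: u <- 9                       0xffffffff
step 2: q <- tid                     0xffffffff
step 3: q <- (u * max(-6, 1))        0xffffffff

Answer: 4 steps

u: 9,9,9,9,9,9,9,9,9,9,9,9,9,9,9,9,9,9,9,9,9,9,9,9,9,9,9,9,9,9,9,9
q: 9,9,9,9,9,9,9,9,9,9,9,9,9,9,9,9,9,9,9,9,9,9,9,9,9,9,9,9,9,9,9,9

steps = 4; useful = 128; efficiency = 128/128 = 1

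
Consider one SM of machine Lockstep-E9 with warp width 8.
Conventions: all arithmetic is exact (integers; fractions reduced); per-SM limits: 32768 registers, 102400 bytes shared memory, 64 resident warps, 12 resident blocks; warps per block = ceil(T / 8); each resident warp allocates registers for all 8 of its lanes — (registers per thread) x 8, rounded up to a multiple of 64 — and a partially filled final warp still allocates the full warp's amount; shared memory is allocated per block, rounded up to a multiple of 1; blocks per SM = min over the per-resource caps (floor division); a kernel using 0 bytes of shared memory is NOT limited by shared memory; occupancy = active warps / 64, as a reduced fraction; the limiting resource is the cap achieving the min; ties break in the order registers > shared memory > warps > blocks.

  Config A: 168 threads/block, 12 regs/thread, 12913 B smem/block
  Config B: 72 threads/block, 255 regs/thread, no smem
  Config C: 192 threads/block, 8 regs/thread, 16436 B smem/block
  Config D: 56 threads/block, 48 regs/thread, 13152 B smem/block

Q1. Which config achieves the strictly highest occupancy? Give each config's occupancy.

occupancies: A 63/64, B 9/64, C 3/4, D 49/64

Answer: A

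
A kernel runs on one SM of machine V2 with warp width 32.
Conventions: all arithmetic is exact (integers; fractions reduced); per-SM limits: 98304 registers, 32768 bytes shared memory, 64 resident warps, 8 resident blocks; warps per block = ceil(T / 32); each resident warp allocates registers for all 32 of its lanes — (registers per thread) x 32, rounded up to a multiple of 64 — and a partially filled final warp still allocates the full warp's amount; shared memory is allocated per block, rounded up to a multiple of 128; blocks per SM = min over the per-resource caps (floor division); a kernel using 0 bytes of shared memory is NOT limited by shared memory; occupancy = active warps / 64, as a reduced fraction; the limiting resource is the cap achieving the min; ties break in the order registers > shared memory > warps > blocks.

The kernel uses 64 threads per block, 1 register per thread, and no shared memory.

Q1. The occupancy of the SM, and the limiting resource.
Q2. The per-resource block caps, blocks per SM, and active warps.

Answer: occupancy 1/4, limited by blocks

registers: 768 blocks
shared memory: no limit (kernel uses none)
warps: 32 blocks
blocks: 8 blocks

Answer: 8 blocks, 16 active warps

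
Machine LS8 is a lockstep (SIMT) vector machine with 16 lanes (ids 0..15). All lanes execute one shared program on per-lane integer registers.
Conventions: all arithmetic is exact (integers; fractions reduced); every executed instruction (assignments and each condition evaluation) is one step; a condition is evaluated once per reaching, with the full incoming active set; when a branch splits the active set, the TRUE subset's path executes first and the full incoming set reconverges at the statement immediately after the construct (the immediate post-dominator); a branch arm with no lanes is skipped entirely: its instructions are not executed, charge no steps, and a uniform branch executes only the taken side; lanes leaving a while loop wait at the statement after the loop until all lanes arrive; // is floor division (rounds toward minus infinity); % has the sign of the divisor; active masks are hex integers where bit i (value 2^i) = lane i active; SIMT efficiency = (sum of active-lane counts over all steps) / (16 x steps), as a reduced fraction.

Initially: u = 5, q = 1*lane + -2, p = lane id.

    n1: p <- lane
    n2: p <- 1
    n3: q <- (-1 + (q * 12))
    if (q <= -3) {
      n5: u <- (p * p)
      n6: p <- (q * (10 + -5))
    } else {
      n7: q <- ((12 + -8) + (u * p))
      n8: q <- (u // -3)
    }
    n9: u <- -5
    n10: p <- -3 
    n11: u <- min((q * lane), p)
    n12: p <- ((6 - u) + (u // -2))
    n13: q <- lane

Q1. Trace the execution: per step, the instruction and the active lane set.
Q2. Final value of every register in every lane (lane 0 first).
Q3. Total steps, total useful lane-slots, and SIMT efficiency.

step 0: p <- lane                    0xffff
step 1: p <- 1                       0xffff
step 2: q <- (-1 + (q * 12))         0xffff
step 3: eval (q <= -3)               0xffff
step 4: u <- (p * p)                 0x0003
step 5: p <- (q * (10 + -5))         0x0003
step 6: q <- ((12 + -8) + (u * p))   0xfffc
step 7: q <- (u // -3)               0xfffc
step 8: u <- -5                      0xffff
step 9: p <- -3                      0xffff
step 10: u <- min((q * lane), p)      0xffff
step 11: p <- ((6 - u) + (u // -2))   0xffff
step 12: q <- lane                    0xffff

Answer: 13 steps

u: -3,-13,-4,-6,-8,-10,-12,-14,-16,-18,-20,-22,-24,-26,-28,-30
q: 0,1,2,3,4,5,6,7,8,9,10,11,12,13,14,15
p: 10,25,12,15,18,21,24,27,30,33,36,39,42,45,48,51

steps = 13; useful = 176; efficiency = 176/208 = 11/13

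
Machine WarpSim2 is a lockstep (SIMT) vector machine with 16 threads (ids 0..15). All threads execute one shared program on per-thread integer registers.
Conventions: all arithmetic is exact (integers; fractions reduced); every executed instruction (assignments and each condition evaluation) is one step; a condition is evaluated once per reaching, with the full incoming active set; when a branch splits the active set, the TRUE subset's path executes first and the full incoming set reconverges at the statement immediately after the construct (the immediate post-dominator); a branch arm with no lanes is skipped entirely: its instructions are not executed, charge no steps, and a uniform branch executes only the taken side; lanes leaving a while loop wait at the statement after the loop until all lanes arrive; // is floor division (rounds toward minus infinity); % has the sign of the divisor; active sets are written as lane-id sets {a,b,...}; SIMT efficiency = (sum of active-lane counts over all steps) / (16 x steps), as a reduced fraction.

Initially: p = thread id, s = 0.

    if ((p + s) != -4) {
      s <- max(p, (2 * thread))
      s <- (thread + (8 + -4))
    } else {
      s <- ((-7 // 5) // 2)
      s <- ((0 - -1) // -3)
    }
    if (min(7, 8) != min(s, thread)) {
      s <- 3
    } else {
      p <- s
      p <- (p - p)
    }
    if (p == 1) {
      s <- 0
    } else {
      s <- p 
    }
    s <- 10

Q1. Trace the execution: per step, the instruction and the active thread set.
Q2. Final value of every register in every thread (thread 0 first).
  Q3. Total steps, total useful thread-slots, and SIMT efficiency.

step 0: eval ((p + s) != -4)         {0,1,2,3,4,5,6,7,8,9,10,11,12,13,14,15}
step 1: s <- max(p, (2 * thread))    {0,1,2,3,4,5,6,7,8,9,10,11,12,13,14,15}
step 2: s <- (thread + (8 + -4))     {0,1,2,3,4,5,6,7,8,9,10,11,12,13,14,15}
step 3: eval (min(7, 8) != min(s, thread)) {0,1,2,3,4,5,6,7,8,9,10,11,12,13,14,15}
step 4: s <- 3                       {0,1,2,3,4,5,6,8,9,10,11,12,13,14,15}
step 5: p <- s                       {7}
step 6: p <- (p - p)                 {7}
step 7: eval (p == 1)                {0,1,2,3,4,5,6,7,8,9,10,11,12,13,14,15}
step 8: s <- 0                       {1}
step 9: s <- p                       {0,2,3,4,5,6,7,8,9,10,11,12,13,14,15}
step 10: s <- 10                      {0,1,2,3,4,5,6,7,8,9,10,11,12,13,14,15}

Answer: 11 steps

p: 0,1,2,3,4,5,6,0,8,9,10,11,12,13,14,15
s: 10,10,10,10,10,10,10,10,10,10,10,10,10,10,10,10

steps = 11; useful = 129; efficiency = 129/176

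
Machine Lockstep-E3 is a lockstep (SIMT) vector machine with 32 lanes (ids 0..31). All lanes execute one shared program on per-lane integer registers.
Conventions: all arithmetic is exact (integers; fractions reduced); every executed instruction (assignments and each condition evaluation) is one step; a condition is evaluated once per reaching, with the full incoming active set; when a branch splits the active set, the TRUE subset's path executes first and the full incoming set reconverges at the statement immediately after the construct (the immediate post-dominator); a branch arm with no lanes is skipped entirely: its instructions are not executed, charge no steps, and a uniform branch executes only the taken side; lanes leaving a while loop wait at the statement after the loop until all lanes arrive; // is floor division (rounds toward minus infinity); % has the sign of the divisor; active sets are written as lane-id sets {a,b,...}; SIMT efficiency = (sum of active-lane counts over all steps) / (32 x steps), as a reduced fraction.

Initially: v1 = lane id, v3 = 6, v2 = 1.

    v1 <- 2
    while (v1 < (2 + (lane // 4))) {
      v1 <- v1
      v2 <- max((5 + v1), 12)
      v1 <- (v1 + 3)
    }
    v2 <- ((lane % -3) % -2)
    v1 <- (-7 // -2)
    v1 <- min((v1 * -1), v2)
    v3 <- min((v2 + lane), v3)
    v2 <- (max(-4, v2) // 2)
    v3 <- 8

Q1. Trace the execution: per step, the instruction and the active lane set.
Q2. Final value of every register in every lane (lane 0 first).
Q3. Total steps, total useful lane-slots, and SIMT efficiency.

step 0: v1 <- 2                      {0,1,2,3,4,5,6,7,8,9,10,11,12,13,14,15,16,17,18,19,20,21,22,23,24,25,26,27,28,29,30,31}
step 1: eval (v1 < (2 + (lane // 4))) {0,1,2,3,4,5,6,7,8,9,10,11,12,13,14,15,16,17,18,19,20,21,22,23,24,25,26,27,28,29,30,31}
step 2: v1 <- v1                     {4,5,6,7,8,9,10,11,12,13,14,15,16,17,18,19,20,21,22,23,24,25,26,27,28,29,30,31}
step 3: v2 <- max((5 + v1), 12)      {4,5,6,7,8,9,10,11,12,13,14,15,16,17,18,19,20,21,22,23,24,25,26,27,28,29,30,31}
step 4: v1 <- (v1 + 3)               {4,5,6,7,8,9,10,11,12,13,14,15,16,17,18,19,20,21,22,23,24,25,26,27,28,29,30,31}
step 5: eval (v1 < (2 + (lane // 4))) {4,5,6,7,8,9,10,11,12,13,14,15,16,17,18,19,20,21,22,23,24,25,26,27,28,29,30,31}
step 6: v1 <- v1                     {16,17,18,19,20,21,22,23,24,25,26,27,28,29,30,31}
step 7: v2 <- max((5 + v1), 12)      {16,17,18,19,20,21,22,23,24,25,26,27,28,29,30,31}
step 8: v1 <- (v1 + 3)               {16,17,18,19,20,21,22,23,24,25,26,27,28,29,30,31}
step 9: eval (v1 < (2 + (lane // 4))) {16,17,18,19,20,21,22,23,24,25,26,27,28,29,30,31}
step 10: v1 <- v1                     {28,29,30,31}
step 11: v2 <- max((5 + v1), 12)      {28,29,30,31}
step 12: v1 <- (v1 + 3)               {28,29,30,31}
step 13: eval (v1 < (2 + (lane // 4))) {28,29,30,31}
step 14: v2 <- ((lane % -3) % -2)     {0,1,2,3,4,5,6,7,8,9,10,11,12,13,14,15,16,17,18,19,20,21,22,23,24,25,26,27,28,29,30,31}
step 15: v1 <- (-7 // -2)             {0,1,2,3,4,5,6,7,8,9,10,11,12,13,14,15,16,17,18,19,20,21,22,23,24,25,26,27,28,29,30,31}
step 16: v1 <- min((v1 * -1), v2)     {0,1,2,3,4,5,6,7,8,9,10,11,12,13,14,15,16,17,18,19,20,21,22,23,24,25,26,27,28,29,30,31}
step 17: v3 <- min((v2 + lane), v3)   {0,1,2,3,4,5,6,7,8,9,10,11,12,13,14,15,16,17,18,19,20,21,22,23,24,25,26,27,28,29,30,31}
step 18: v2 <- (max(-4, v2) // 2)     {0,1,2,3,4,5,6,7,8,9,10,11,12,13,14,15,16,17,18,19,20,21,22,23,24,25,26,27,28,29,30,31}
step 19: v3 <- 8                      {0,1,2,3,4,5,6,7,8,9,10,11,12,13,14,15,16,17,18,19,20,21,22,23,24,25,26,27,28,29,30,31}

Answer: 20 steps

v1: -3,-3,-3,-3,-3,-3,-3,-3,-3,-3,-3,-3,-3,-3,-3,-3,-3,-3,-3,-3,-3,-3,-3,-3,-3,-3,-3,-3,-3,-3,-3,-3
v3: 8,8,8,8,8,8,8,8,8,8,8,8,8,8,8,8,8,8,8,8,8,8,8,8,8,8,8,8,8,8,8,8
v2: 0,0,-1,0,0,-1,0,0,-1,0,0,-1,0,0,-1,0,0,-1,0,0,-1,0,0,-1,0,0,-1,0,0,-1,0,0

steps = 20; useful = 448; efficiency = 448/640 = 7/10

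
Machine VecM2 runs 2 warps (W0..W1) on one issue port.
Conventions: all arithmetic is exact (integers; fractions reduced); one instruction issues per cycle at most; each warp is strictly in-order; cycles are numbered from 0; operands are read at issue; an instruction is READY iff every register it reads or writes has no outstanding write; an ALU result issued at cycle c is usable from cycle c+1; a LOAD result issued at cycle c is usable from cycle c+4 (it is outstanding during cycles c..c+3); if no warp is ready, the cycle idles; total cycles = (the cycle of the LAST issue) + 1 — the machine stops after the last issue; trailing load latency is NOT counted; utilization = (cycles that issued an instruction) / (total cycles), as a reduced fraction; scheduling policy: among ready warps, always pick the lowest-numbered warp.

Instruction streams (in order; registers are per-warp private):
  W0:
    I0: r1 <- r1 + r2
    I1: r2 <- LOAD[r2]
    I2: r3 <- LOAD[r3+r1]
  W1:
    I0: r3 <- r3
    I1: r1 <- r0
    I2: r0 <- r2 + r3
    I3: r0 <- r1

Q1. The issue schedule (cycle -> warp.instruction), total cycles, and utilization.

cycle 0: W0.I0
cycle 1: W0.I1
cycle 2: W0.I2
cycle 3: W1.I0
cycle 4: W1.I1
cycle 5: W1.I2
cycle 6: W1.I3

Answer: 7 cycles, utilization 1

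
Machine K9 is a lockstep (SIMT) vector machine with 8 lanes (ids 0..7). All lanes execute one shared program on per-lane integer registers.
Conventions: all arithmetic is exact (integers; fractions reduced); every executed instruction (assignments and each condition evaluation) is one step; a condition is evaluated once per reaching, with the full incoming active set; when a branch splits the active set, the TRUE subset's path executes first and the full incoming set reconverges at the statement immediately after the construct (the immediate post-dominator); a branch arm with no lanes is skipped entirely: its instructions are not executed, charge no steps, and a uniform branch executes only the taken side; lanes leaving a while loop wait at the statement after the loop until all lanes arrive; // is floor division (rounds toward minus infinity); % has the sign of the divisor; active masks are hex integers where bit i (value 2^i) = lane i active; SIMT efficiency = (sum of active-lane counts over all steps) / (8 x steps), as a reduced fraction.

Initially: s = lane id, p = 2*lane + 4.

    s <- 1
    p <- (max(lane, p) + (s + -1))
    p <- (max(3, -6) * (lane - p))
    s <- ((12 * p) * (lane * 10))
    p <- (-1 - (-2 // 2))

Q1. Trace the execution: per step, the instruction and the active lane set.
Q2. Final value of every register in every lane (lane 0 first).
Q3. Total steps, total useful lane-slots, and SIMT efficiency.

step 0: s <- 1                       0xff
step 1: p <- (max(lane, p) + (s + -1)) 0xff
step 2: p <- (max(3, -6) * (lane - p)) 0xff
step 3: s <- ((12 * p) * (lane * 10)) 0xff
step 4: p <- (-1 - (-2 // 2))        0xff

Answer: 5 steps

s: 0,-1800,-4320,-7560,-11520,-16200,-21600,-27720
p: 0,0,0,0,0,0,0,0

steps = 5; useful = 40; efficiency = 40/40 = 1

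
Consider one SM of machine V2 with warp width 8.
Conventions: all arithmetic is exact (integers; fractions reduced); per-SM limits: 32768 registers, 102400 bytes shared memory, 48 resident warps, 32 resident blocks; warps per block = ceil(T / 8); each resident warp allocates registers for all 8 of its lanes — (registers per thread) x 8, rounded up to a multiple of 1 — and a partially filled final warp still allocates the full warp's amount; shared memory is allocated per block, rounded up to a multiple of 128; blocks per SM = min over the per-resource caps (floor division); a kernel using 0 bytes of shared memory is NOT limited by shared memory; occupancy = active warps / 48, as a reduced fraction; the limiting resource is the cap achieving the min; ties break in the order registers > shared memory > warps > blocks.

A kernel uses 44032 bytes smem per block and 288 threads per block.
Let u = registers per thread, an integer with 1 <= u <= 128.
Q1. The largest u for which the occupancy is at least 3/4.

Answer: u = 113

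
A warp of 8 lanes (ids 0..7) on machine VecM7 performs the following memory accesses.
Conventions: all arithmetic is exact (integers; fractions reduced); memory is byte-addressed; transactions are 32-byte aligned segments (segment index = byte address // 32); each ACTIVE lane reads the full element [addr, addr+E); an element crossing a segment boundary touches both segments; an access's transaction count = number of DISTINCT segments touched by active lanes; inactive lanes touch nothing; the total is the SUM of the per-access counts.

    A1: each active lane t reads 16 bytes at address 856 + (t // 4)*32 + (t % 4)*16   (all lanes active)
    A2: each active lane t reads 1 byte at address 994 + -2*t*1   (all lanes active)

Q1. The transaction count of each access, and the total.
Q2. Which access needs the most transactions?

A1: 4 transactions
A2: 2 transactions

Answer: 4,2; total 6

Answer: A1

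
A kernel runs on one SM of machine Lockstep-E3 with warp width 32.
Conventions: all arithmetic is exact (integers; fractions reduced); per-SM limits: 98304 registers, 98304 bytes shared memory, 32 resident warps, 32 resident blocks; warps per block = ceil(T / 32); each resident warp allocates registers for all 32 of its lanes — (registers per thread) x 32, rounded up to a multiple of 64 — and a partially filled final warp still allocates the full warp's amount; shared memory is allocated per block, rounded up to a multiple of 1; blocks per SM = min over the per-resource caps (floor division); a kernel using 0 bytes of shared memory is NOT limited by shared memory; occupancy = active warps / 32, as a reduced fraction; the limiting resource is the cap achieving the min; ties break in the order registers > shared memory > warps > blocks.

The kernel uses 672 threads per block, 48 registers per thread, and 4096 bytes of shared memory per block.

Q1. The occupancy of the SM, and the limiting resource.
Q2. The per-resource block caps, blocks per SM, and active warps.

Answer: occupancy 21/32, limited by warps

registers: 3 blocks
shared memory: 24 blocks
warps: 1 block
blocks: 32 blocks

Answer: 1 block, 21 active warps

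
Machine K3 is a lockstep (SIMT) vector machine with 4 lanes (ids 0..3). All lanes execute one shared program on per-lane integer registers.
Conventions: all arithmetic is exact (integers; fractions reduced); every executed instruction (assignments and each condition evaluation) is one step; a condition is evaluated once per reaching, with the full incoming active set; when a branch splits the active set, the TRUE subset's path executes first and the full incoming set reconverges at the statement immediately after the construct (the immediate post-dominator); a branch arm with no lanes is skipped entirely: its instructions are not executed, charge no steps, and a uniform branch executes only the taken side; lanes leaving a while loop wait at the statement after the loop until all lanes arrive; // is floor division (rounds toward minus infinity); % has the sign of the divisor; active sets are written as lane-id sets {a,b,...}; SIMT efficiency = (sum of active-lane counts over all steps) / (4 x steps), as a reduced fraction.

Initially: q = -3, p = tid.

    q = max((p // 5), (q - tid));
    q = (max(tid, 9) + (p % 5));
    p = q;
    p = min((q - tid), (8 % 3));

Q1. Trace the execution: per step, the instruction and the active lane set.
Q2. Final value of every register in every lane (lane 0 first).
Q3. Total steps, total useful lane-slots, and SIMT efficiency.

step 0: q <- max((p // 5), (q - tid)) {0,1,2,3}
step 1: q <- (max(tid, 9) + (p % 5)) {0,1,2,3}
step 2: p <- q                       {0,1,2,3}
step 3: p <- min((q - tid), (8 % 3)) {0,1,2,3}

Answer: 4 steps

q: 9,10,11,12
p: 2,2,2,2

steps = 4; useful = 16; efficiency = 16/16 = 1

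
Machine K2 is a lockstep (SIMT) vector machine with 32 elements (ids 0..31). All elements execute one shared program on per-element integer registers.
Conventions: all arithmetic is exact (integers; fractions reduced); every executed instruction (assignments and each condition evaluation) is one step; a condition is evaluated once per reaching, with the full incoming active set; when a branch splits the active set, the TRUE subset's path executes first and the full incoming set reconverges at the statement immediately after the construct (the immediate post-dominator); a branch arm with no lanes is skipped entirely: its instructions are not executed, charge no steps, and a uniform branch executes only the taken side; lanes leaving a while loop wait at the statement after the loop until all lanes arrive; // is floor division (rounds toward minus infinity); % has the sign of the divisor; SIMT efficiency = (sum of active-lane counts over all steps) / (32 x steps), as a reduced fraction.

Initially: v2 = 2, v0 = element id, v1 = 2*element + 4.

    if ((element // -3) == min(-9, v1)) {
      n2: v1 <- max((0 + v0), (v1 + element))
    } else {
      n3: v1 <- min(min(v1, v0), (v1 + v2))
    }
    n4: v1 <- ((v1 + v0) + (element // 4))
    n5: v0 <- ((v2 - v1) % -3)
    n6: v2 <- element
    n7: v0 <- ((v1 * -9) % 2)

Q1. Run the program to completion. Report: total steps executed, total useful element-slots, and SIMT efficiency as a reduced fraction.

Answer: 7 steps, 192 useful, 6/7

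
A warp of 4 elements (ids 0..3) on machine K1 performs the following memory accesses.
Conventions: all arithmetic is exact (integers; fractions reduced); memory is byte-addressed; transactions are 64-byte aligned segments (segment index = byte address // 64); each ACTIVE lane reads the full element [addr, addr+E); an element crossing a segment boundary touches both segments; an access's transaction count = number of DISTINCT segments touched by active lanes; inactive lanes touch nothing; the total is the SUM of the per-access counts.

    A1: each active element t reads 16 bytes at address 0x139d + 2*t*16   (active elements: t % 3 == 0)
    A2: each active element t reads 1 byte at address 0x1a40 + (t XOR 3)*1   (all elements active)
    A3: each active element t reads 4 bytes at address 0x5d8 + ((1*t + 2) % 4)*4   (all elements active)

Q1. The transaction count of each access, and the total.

A1: 3 transactions
A2: 1 transaction
A3: 1 transaction

Answer: 3,1,1; total 5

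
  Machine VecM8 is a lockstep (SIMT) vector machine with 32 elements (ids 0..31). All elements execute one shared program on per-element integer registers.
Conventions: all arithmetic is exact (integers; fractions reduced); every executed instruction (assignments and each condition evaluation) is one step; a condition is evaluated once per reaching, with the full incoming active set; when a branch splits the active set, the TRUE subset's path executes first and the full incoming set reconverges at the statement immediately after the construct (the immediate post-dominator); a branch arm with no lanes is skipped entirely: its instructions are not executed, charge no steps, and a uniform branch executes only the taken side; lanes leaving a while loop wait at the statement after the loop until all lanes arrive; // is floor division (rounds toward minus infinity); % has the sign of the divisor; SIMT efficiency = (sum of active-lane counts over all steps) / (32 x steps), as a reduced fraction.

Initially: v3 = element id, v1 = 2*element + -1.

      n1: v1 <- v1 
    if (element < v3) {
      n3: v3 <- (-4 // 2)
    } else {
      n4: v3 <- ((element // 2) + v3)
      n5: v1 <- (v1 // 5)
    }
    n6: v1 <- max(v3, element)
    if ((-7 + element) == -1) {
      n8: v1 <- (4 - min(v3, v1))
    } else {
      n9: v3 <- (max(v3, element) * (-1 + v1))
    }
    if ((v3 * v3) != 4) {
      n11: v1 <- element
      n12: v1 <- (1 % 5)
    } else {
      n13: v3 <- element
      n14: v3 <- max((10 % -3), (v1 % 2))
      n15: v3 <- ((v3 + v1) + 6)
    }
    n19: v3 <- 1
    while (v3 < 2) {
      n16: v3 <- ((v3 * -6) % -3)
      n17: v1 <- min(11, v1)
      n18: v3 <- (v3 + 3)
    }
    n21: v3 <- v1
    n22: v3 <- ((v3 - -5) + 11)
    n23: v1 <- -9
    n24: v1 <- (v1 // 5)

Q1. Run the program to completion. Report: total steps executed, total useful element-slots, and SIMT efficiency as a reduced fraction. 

Answer: 21 steps, 640 useful, 20/21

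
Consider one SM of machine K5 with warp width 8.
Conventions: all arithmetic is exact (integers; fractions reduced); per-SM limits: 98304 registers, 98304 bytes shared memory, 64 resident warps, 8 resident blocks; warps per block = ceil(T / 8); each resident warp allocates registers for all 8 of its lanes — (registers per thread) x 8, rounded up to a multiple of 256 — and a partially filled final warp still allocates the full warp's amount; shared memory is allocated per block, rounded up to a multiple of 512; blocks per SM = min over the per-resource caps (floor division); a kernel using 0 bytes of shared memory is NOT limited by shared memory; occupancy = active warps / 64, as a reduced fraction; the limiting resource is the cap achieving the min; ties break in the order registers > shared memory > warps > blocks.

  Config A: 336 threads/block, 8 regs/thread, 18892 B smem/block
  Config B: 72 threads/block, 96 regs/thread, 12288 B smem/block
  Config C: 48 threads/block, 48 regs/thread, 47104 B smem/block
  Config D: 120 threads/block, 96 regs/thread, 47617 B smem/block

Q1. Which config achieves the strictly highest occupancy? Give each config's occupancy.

occupancies: A 21/32, B 63/64, C 3/16, D 15/32

Answer: B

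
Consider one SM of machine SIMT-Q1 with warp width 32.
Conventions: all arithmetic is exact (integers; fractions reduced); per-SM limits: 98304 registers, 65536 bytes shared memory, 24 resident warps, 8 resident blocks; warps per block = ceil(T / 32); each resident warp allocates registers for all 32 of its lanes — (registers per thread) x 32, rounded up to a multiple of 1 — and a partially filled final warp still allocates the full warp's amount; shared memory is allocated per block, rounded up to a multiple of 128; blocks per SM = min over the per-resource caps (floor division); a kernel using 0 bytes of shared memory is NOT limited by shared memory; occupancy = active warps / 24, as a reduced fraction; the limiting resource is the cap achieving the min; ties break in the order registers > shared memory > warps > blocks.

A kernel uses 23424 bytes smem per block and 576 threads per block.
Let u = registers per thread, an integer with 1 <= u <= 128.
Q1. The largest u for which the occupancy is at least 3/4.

Answer: u = 128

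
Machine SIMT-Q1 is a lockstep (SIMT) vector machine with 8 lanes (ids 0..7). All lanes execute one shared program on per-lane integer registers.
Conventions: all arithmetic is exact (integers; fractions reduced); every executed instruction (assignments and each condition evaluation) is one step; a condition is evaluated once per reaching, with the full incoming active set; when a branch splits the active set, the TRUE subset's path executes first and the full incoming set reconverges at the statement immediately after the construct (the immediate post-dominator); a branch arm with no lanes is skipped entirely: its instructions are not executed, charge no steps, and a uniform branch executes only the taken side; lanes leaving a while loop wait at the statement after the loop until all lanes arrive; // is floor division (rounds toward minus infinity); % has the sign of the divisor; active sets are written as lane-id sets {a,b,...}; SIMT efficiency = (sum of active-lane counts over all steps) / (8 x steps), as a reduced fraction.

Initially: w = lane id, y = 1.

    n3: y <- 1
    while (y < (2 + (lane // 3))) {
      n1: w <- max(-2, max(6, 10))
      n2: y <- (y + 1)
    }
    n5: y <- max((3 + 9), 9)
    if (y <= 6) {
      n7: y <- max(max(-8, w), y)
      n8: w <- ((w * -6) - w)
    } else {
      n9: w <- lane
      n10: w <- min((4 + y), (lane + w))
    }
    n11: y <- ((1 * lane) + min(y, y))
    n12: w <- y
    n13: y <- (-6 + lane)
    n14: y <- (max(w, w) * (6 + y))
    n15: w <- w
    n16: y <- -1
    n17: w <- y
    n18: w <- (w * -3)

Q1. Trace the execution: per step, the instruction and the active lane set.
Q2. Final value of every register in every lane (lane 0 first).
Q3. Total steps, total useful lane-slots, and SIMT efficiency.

step 0: y <- 1                       {0,1,2,3,4,5,6,7}
step 1: eval (y < (2 + (lane // 3))) {0,1,2,3,4,5,6,7}
step 2: w <- max(-2, max(6, 10))     {0,1,2,3,4,5,6,7}
step 3: y <- (y + 1)                 {0,1,2,3,4,5,6,7}
step 4: eval (y < (2 + (lane // 3))) {0,1,2,3,4,5,6,7}
step 5: w <- max(-2, max(6, 10))     {3,4,5,6,7}
step 6: y <- (y + 1)                 {3,4,5,6,7}
step 7: eval (y < (2 + (lane // 3))) {3,4,5,6,7}
step 8: w <- max(-2, max(6, 10))     {6,7}
step 9: y <- (y + 1)                 {6,7}
step 10: eval (y < (2 + (lane // 3))) {6,7}
step 11: y <- max((3 + 9), 9)         {0,1,2,3,4,5,6,7}
step 12: eval (y <= 6)                {0,1,2,3,4,5,6,7}
step 13: w <- lane                    {0,1,2,3,4,5,6,7}
step 14: w <- min((4 + y), (lane + w)) {0,1,2,3,4,5,6,7}
step 15: y <- ((1 * lane) + min(y, y)) {0,1,2,3,4,5,6,7}
step 16: w <- y                       {0,1,2,3,4,5,6,7}
step 17: y <- (-6 + lane)             {0,1,2,3,4,5,6,7}
step 18: y <- (max(w, w) * (6 + y))   {0,1,2,3,4,5,6,7}
step 19: w <- w                       {0,1,2,3,4,5,6,7}
step 20: y <- -1                      {0,1,2,3,4,5,6,7}
step 21: w <- y                       {0,1,2,3,4,5,6,7}
step 22: w <- (w * -3)                {0,1,2,3,4,5,6,7}

Answer: 23 steps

w: 3,3,3,3,3,3,3,3
y: -1,-1,-1,-1,-1,-1,-1,-1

steps = 23; useful = 157; efficiency = 157/184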